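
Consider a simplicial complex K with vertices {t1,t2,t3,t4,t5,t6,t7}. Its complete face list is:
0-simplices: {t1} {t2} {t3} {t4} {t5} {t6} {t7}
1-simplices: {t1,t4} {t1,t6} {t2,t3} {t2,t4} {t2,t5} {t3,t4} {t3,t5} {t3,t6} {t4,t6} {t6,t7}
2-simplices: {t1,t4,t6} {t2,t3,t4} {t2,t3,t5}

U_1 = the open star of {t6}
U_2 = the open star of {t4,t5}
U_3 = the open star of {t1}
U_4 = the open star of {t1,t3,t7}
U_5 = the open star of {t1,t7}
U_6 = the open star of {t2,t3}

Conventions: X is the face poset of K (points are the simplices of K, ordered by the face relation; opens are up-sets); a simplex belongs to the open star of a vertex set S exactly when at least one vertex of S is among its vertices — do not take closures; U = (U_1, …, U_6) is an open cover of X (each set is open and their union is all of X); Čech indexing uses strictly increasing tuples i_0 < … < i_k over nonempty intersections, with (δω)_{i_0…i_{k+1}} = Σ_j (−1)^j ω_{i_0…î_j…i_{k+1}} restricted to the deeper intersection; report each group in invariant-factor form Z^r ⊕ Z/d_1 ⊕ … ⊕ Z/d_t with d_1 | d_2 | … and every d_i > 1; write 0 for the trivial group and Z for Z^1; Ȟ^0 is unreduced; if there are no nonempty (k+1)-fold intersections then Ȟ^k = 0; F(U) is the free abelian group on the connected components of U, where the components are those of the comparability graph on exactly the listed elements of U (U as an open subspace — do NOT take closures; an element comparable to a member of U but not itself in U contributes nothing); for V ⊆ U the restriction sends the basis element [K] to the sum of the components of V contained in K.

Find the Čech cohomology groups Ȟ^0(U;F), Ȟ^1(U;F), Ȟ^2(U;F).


Ȟ^0(U;F) ≅ Z, Ȟ^1(U;F) ≅ Z, Ȟ^2(U;F) ≅ 0

cover nerve:
  U1={{t6},{t1,t6},{t3,t6},{t4,t6},{t6,t7},{t1,t4,t6}} U2={{t4},{t5},{t1,t4},{t2,t4},{t2,t5},{t3,t4},{t3,t5},{t4,t6},{t1,t4,t6},{t2,t3,t4},{t2,t3,t5}} U3={{t1},{t1,t4},{t1,t6},{t1,t4,t6}} U4={{t1},{t3},{t7},{t1,t4},{t1,t6},{t2,t3},{t3,t4},{t3,t5},{t3,t6},{t6,t7},{t1,t4,t6},{t2,t3,t4},{t2,t3,t5}} U5={{t1},{t7},{t1,t4},{t1,t6},{t6,t7},{t1,t4,t6}} U6={{t2},{t3},{t2,t3},{t2,t4},{t2,t5},{t3,t4},{t3,t5},{t3,t6},{t2,t3,t4},{t2,t3,t5}}
  U12={{t4,t6},{t1,t4,t6}} U13={{t1,t6},{t1,t4,t6}} U14={{t1,t6},{t3,t6},{t6,t7},{t1,t4,t6}} U15={{t1,t6},{t6,t7},{t1,t4,t6}} U16={{t3,t6}} U23={{t1,t4},{t1,t4,t6}} U24={{t1,t4},{t3,t4},{t3,t5},{t1,t4,t6},{t2,t3,t4},{t2,t3,t5}} U25={{t1,t4},{t1,t4,t6}} U26={{t2,t4},{t2,t5},{t3,t4},{t3,t5},{t2,t3,t4},{t2,t3,t5}} U34={{t1},{t1,t4},{t1,t6},{t1,t4,t6}} U35={{t1},{t1,t4},{t1,t6},{t1,t4,t6}} U45={{t1},{t7},{t1,t4},{t1,t6},{t6,t7},{t1,t4,t6}} U46={{t3},{t2,t3},{t3,t4},{t3,t5},{t3,t6},{t2,t3,t4},{t2,t3,t5}}
  U123={{t1,t4,t6}} U124={{t1,t4,t6}} U125={{t1,t4,t6}} U134={{t1,t6},{t1,t4,t6}} U135={{t1,t6},{t1,t4,t6}} U145={{t1,t6},{t6,t7},{t1,t4,t6}} U146={{t3,t6}} U234={{t1,t4},{t1,t4,t6}} U235={{t1,t4},{t1,t4,t6}} U245={{t1,t4},{t1,t4,t6}} U246={{t3,t4},{t3,t5},{t2,t3,t4},{t2,t3,t5}} U345={{t1},{t1,t4},{t1,t6},{t1,t4,t6}}
  U1234={{t1,t4,t6}} U1235={{t1,t4,t6}} U1245={{t1,t4,t6}} U1345={{t1,t6},{t1,t4,t6}} U2345={{t1,t4},{t1,t4,t6}}
  U12345={{t1,t4,t6}}
components per intersection:
  U1: {{t6},{t1,t6},{t3,t6},{t4,t6},{t6,t7},{t1,t4,t6}}
  U2: {{t4},{t1,t4},{t2,t4},{t3,t4},{t4,t6},{t1,t4,t6},{t2,t3,t4}} {{t5},{t2,t5},{t3,t5},{t2,t3,t5}}
  U3: {{t1},{t1,t4},{t1,t6},{t1,t4,t6}}
  U4: {{t1},{t1,t4},{t1,t6},{t1,t4,t6}} {{t3},{t2,t3},{t3,t4},{t3,t5},{t3,t6},{t2,t3,t4},{t2,t3,t5}} {{t7},{t6,t7}}
  U5: {{t1},{t1,t4},{t1,t6},{t1,t4,t6}} {{t7},{t6,t7}}
  U6: {{t2},{t3},{t2,t3},{t2,t4},{t2,t5},{t3,t4},{t3,t5},{t3,t6},{t2,t3,t4},{t2,t3,t5}}
  U12: {{t4,t6},{t1,t4,t6}}
  U13: {{t1,t6},{t1,t4,t6}}
  U14: {{t1,t6},{t1,t4,t6}} {{t3,t6}} {{t6,t7}}
  U15: {{t1,t6},{t1,t4,t6}} {{t6,t7}}
  U16: {{t3,t6}}
  U23: {{t1,t4},{t1,t4,t6}}
  U24: {{t1,t4},{t1,t4,t6}} {{t3,t4},{t2,t3,t4}} {{t3,t5},{t2,t3,t5}}
  U25: {{t1,t4},{t1,t4,t6}}
  U26: {{t2,t4},{t3,t4},{t2,t3,t4}} {{t2,t5},{t3,t5},{t2,t3,t5}}
  U34: {{t1},{t1,t4},{t1,t6},{t1,t4,t6}}
  U35: {{t1},{t1,t4},{t1,t6},{t1,t4,t6}}
  U45: {{t1},{t1,t4},{t1,t6},{t1,t4,t6}} {{t7},{t6,t7}}
  U46: {{t3},{t2,t3},{t3,t4},{t3,t5},{t3,t6},{t2,t3,t4},{t2,t3,t5}}
  U123: {{t1,t4,t6}}
  U124: {{t1,t4,t6}}
  U125: {{t1,t4,t6}}
  U134: {{t1,t6},{t1,t4,t6}}
  U135: {{t1,t6},{t1,t4,t6}}
  U145: {{t1,t6},{t1,t4,t6}} {{t6,t7}}
  U146: {{t3,t6}}
  U234: {{t1,t4},{t1,t4,t6}}
  U235: {{t1,t4},{t1,t4,t6}}
  U245: {{t1,t4},{t1,t4,t6}}
  U246: {{t3,t4},{t2,t3,t4}} {{t3,t5},{t2,t3,t5}}
  U345: {{t1},{t1,t4},{t1,t6},{t1,t4,t6}}
  U1234: {{t1,t4,t6}}
  U1235: {{t1,t4,t6}}
  U1245: {{t1,t4,t6}}
  U1345: {{t1,t6},{t1,t4,t6}}
  U2345: {{t1,t4},{t1,t4,t6}}
  U12345: {{t1,t4,t6}}
C dims 10,20,14,5; δ0: rk 9, SNF 1^9; δ1: rk 10, SNF 1^10; δ2: rk 4, SNF 1^4
Ȟ^0: (10−9)−0=1 ⇒ Z
Ȟ^1: (20−10)−9=1 ⇒ Z
Ȟ^2: (14−4)−10=0 ⇒ 0


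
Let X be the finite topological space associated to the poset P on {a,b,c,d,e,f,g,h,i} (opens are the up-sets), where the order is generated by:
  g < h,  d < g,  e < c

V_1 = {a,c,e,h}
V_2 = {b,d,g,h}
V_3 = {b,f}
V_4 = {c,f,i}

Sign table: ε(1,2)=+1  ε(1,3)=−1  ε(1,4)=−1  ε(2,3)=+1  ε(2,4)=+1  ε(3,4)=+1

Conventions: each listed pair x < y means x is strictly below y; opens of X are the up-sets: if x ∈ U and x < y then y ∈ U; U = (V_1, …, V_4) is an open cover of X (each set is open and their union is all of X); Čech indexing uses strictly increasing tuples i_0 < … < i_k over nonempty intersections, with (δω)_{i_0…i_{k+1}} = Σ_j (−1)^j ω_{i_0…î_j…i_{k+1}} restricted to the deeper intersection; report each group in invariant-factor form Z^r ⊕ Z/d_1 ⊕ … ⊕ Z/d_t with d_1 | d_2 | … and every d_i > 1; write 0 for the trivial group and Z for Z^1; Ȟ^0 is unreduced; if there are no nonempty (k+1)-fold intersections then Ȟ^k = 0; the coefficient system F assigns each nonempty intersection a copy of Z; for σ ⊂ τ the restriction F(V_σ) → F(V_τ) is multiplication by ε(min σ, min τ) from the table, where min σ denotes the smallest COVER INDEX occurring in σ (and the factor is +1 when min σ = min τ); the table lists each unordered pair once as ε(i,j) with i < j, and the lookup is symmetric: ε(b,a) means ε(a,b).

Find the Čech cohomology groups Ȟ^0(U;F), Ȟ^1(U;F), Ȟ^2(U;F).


nerve of the cover:
  V12={h} V14={c} V23={b} V34={f}
C dims 4,4; δ0: rk 4, SNF 1^3·2
Ȟ^0 = (4 − 4) − 0 = 0, so Ȟ^0 ≅ 0
Ȟ^1 = (4 − 0) − 4 = 0 plus torsion [2], so Ȟ^1 ≅ Z/2
Ȟ^2 = (0 − 0) − 0 = 0, so Ȟ^2 ≅ 0

Ȟ^0(U;F) ≅ 0; Ȟ^1(U;F) ≅ Z/2; Ȟ^2(U;F) ≅ 0


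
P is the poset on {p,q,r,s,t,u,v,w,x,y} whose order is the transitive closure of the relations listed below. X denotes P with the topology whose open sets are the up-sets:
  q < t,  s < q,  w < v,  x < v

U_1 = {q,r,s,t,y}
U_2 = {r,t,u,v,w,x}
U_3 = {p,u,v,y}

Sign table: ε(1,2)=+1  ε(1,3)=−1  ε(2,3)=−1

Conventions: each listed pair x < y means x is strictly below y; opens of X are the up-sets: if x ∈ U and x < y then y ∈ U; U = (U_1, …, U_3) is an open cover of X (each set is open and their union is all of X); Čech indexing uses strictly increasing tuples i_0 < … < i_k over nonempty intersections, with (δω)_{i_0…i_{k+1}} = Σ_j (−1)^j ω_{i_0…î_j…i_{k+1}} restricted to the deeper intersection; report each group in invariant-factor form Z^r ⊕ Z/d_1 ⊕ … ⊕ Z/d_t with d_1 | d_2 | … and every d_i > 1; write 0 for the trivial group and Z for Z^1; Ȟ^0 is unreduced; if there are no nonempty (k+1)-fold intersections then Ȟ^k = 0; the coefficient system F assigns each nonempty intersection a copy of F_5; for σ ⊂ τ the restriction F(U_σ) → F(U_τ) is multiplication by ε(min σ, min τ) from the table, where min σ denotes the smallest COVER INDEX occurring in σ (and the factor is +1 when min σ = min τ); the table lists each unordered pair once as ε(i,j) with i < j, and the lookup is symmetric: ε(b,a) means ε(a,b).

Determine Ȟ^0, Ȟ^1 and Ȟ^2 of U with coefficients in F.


Ȟ^0(U;F) ≅ Z/5, Ȟ^1(U;F) ≅ Z/5 and Ȟ^2(U;F) ≅ 0

nerve simplices:
  U12={r,t} U13={y} U23={u,v}
C dims 3,3; δ0: rk_F5 2
degree 0: 3−2−0 = 1 → Ȟ^0 ≅ Z/5
degree 1: 3−0−2 = 1 → Ȟ^1 ≅ Z/5
degree 2: 0−0−0 = 0 → Ȟ^2 ≅ 0


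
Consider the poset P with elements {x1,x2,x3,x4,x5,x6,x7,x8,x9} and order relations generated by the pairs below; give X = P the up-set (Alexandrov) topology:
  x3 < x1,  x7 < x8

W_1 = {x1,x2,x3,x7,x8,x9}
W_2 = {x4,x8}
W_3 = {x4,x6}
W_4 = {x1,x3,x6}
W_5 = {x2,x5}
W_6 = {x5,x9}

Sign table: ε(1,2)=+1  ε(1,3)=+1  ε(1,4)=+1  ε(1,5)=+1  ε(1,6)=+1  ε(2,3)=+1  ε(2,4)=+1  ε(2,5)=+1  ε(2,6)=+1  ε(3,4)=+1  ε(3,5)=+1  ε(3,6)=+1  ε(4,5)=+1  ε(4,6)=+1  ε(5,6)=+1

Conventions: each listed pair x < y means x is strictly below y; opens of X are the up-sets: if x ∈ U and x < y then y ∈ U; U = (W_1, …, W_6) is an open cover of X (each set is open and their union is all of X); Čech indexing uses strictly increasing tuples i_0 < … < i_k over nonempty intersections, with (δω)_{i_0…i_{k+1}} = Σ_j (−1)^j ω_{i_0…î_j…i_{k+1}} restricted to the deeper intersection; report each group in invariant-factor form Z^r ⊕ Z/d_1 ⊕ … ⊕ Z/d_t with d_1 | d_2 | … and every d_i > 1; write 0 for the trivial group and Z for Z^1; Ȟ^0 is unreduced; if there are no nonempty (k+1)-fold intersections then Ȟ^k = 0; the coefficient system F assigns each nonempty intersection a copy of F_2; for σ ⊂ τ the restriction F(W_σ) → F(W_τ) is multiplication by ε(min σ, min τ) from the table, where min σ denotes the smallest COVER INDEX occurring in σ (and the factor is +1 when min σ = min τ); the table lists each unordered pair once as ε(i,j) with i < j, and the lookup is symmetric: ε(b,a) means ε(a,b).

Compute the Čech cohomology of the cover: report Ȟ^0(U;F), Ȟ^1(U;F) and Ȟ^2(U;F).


Ȟ^0(U;F) ≅ Z/2; Ȟ^1(U;F) ≅ Z/2 ⊕ Z/2; Ȟ^2(U;F) ≅ 0

nonempty intersections:
  W12={x8} W14={x1,x3} W15={x2} W16={x9} W23={x4} W34={x6} W56={x5}
C dims 6,7; δ0: rk_F2 5
Ȟ^0: (6−5)−0=1 ⇒ Z/2
Ȟ^1: (7−0)−5=2 ⇒ Z/2 ⊕ Z/2
Ȟ^2: (0−0)−0=0 ⇒ 0


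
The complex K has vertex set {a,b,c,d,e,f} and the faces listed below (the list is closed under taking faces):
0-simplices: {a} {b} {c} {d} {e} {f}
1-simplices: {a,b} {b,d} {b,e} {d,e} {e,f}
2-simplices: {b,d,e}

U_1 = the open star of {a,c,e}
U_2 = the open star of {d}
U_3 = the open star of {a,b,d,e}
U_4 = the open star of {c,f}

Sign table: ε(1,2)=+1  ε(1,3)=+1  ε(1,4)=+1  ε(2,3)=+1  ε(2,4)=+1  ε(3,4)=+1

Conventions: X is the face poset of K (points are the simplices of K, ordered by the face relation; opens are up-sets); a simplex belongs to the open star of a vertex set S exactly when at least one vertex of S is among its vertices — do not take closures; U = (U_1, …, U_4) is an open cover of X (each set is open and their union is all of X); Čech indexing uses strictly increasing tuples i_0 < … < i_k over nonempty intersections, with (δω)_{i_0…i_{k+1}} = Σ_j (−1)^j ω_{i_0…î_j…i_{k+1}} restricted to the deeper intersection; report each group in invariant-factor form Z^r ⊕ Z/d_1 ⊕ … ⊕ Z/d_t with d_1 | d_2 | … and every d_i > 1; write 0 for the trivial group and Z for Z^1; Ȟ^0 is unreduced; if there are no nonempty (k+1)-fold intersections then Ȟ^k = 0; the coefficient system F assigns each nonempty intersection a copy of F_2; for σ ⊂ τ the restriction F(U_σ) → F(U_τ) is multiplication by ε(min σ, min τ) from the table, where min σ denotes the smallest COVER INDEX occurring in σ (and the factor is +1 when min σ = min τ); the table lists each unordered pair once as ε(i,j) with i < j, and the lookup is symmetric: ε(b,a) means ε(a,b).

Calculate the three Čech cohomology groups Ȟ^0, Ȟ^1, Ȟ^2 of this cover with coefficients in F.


Ȟ^0(U;F) ≅ Z/2,  Ȟ^1(U;F) ≅ 0,  Ȟ^2(U;F) ≅ 0

nerve of the cover:
  U1={{a},{c},{e},{a,b},{b,e},{d,e},{e,f},{b,d,e}} U2={{d},{b,d},{d,e},{b,d,e}} U3={{a},{b},{d},{e},{a,b},{b,d},{b,e},{d,e},{e,f},{b,d,e}} U4={{c},{f},{e,f}}
  U12={{d,e},{b,d,e}} U13={{a},{e},{a,b},{b,e},{d,e},{e,f},{b,d,e}} U14={{c},{e,f}} U23={{d},{b,d},{d,e},{b,d,e}} U34={{e,f}}
  U123={{d,e},{b,d,e}} U134={{e,f}}
C dims 4,5,2; δ0: rk_F2 3; δ1: rk_F2 2
Ȟ^0 = (4 − 3) − 0 = 1, so Ȟ^0 ≅ Z/2
Ȟ^1 = (5 − 2) − 3 = 0, so Ȟ^1 ≅ 0
Ȟ^2 = (2 − 0) − 2 = 0, so Ȟ^2 ≅ 0


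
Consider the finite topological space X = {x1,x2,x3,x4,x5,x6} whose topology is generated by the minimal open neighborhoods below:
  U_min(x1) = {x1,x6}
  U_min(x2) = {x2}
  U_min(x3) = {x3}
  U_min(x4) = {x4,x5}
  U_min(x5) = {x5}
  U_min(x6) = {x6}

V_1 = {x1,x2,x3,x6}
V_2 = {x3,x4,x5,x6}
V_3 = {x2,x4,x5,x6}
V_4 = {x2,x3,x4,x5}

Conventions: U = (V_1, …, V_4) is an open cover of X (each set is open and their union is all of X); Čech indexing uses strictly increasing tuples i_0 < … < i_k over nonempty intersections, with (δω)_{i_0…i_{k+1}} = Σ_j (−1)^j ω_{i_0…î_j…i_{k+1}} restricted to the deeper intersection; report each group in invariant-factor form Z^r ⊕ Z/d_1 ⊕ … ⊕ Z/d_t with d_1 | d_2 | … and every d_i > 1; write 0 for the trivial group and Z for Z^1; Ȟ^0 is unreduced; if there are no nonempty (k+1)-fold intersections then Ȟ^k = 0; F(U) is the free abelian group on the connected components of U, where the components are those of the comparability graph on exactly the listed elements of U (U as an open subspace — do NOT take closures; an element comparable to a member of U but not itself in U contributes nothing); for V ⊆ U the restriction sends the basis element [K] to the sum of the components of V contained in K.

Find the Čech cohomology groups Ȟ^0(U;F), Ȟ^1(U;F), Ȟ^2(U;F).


nonempty intersections:
  V12={x3,x6} V13={x2,x6} V14={x2,x3} V23={x4,x5,x6} V24={x3,x4,x5} V34={x2,x4,x5}
  V123={x6} V124={x3} V134={x2} V234={x4,x5}
components per intersection:
  V1: {x1,x6} {x2} {x3}
  V2: {x3} {x4,x5} {x6}
  V3: {x2} {x4,x5} {x6}
  V4: {x2} {x3} {x4,x5}
  V12: {x3} {x6}
  V13: {x2} {x6}
  V14: {x2} {x3}
  V23: {x4,x5} {x6}
  V24: {x3} {x4,x5}
  V34: {x2} {x4,x5}
  V123: {x6}
  V124: {x3}
  V134: {x2}
  V234: {x4,x5}
C dims 12,12,4; δ0: rk 8, SNF 1^8; δ1: rk 4, SNF 1^4
Ȟ^0: (12−8)−0=4 ⇒ Z^4
Ȟ^1: (12−4)−8=0 ⇒ 0
Ȟ^2: (4−0)−4=0 ⇒ 0

Ȟ^0 = Z^4,  Ȟ^1 = 0,  Ȟ^2 = 0


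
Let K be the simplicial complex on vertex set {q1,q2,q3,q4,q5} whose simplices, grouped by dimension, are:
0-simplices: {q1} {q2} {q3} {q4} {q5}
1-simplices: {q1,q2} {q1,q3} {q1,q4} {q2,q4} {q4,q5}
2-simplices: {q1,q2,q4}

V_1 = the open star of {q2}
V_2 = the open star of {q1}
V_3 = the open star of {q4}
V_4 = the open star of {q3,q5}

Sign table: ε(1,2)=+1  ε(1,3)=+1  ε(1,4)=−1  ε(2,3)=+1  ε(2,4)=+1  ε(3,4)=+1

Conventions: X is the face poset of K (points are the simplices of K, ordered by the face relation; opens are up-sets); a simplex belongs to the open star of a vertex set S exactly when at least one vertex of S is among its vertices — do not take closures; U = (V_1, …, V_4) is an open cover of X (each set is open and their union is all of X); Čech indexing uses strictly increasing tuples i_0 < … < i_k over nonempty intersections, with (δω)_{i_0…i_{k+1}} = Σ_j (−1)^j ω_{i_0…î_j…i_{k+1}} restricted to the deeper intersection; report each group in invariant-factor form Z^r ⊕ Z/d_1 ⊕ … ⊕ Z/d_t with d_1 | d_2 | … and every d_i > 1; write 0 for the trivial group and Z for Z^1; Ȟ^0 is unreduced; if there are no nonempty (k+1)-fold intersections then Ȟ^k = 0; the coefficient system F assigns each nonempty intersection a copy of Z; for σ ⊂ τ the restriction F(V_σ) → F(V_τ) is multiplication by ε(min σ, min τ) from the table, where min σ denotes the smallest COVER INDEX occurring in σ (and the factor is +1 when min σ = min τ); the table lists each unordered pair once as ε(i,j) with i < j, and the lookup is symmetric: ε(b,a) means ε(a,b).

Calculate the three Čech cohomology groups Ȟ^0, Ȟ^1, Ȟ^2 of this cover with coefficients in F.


nerve of the cover:
  V1={{q2},{q1,q2},{q2,q4},{q1,q2,q4}} V2={{q1},{q1,q2},{q1,q3},{q1,q4},{q1,q2,q4}} V3={{q4},{q1,q4},{q2,q4},{q4,q5},{q1,q2,q4}} V4={{q3},{q5},{q1,q3},{q4,q5}}
  V12={{q1,q2},{q1,q2,q4}} V13={{q2,q4},{q1,q2,q4}} V23={{q1,q4},{q1,q2,q4}} V24={{q1,q3}} V34={{q4,q5}}
  V123={{q1,q2,q4}}
C dims 4,5,1; δ0: rk 3, SNF 1^3; δ1: rk 1, SNF 1^1
Ȟ^0 = (4 − 3) − 0 = 1, so Ȟ^0 ≅ Z
Ȟ^1 = (5 − 1) − 3 = 1, so Ȟ^1 ≅ Z
Ȟ^2 = (1 − 0) − 1 = 0, so Ȟ^2 ≅ 0

Ȟ^0 ≅ Z,  Ȟ^1 ≅ Z,  Ȟ^2 ≅ 0


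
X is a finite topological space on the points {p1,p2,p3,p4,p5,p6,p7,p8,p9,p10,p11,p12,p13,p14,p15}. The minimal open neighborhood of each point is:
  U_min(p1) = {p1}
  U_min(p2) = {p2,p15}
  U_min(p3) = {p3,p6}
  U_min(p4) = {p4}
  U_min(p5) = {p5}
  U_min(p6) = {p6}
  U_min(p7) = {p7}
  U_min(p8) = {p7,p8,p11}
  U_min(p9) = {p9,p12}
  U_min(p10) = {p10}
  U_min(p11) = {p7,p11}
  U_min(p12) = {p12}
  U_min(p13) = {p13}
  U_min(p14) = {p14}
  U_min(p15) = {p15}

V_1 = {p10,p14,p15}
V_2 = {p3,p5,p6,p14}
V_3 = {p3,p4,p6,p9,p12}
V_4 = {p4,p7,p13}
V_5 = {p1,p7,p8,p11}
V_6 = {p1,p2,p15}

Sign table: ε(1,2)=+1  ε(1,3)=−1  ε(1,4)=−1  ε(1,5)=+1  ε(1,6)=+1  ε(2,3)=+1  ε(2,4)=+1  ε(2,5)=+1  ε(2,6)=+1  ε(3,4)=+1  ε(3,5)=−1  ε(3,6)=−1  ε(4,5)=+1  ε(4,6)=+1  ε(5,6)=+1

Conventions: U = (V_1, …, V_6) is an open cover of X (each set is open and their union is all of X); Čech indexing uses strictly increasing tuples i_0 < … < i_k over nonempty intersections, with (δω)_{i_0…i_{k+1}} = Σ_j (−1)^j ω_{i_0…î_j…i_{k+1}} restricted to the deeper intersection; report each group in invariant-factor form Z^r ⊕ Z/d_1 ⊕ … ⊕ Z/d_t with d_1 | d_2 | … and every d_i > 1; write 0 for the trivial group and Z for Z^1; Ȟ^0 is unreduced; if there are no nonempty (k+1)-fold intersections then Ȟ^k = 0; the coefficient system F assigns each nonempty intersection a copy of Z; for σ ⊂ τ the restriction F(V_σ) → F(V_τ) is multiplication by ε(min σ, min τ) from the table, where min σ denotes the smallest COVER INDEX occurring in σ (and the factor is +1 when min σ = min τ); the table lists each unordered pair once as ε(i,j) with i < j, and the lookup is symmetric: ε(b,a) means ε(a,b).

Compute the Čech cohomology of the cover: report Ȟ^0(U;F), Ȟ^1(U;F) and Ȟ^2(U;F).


nerve simplices:
  V12={p14} V16={p15} V23={p3,p6} V34={p4} V45={p7} V56={p1}
C dims 6,6; δ0: rk 5, SNF 1^5
degree 0: 6−5−0 = 1 → Ȟ^0 ≅ Z
degree 1: 6−0−5 = 1 → Ȟ^1 ≅ Z
degree 2: 0−0−0 = 0 → Ȟ^2 ≅ 0

Ȟ^0 = Z; Ȟ^1 = Z; Ȟ^2 = 0


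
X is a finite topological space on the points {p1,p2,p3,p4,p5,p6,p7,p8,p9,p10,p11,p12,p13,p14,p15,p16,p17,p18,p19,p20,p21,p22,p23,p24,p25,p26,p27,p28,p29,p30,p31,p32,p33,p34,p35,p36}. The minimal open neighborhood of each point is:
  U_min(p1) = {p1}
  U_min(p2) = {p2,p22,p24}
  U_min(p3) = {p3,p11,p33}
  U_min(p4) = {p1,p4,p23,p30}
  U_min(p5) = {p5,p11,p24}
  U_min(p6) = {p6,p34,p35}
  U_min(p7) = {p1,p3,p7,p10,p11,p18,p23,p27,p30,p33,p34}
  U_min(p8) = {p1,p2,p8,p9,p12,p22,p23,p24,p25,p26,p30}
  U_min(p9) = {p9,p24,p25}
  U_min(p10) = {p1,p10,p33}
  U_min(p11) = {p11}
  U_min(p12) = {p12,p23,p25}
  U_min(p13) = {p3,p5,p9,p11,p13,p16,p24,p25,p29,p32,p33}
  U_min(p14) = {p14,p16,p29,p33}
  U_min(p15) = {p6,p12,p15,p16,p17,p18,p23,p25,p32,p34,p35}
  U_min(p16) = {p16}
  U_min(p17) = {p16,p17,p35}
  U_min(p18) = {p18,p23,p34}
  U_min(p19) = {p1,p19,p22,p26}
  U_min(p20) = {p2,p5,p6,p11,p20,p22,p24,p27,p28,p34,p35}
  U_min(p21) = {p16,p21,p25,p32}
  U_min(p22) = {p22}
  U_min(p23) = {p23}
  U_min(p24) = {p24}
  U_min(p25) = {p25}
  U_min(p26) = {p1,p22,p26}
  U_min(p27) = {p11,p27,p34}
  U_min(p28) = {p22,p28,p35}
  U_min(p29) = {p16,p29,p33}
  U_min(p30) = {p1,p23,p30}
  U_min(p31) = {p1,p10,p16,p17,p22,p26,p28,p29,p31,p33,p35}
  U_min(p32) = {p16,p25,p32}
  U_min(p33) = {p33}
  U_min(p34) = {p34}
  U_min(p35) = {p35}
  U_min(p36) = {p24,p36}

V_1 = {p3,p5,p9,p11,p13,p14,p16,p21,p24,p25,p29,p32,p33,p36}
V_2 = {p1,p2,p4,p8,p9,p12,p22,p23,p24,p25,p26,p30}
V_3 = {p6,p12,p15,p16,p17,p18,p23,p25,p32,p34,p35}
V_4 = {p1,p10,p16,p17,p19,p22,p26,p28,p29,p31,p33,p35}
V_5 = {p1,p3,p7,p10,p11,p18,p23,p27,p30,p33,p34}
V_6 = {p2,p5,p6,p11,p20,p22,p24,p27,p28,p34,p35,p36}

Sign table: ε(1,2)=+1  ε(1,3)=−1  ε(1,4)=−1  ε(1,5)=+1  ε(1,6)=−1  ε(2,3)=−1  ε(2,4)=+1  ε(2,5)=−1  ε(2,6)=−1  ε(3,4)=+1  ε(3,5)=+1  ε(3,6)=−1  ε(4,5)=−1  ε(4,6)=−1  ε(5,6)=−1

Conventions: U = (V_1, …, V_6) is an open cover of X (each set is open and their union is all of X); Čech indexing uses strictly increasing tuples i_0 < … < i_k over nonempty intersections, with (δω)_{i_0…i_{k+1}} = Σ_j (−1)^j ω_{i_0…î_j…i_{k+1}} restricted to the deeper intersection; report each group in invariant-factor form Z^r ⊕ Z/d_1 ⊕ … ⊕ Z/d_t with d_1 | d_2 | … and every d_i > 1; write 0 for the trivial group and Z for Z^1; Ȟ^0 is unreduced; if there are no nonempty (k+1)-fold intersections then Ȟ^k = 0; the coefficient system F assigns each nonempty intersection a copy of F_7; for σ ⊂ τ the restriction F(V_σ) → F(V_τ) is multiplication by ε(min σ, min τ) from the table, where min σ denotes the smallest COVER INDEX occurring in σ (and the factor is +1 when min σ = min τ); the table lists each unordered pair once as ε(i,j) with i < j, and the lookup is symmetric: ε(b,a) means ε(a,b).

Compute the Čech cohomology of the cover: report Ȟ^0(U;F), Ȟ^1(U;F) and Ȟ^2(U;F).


Ȟ^0(U;F) ≅ 0; Ȟ^1(U;F) ≅ 0; Ȟ^2(U;F) ≅ Z/7

cover nerve:
  V12={p9,p24,p25} V13={p16,p25,p32} V14={p16,p29,p33} V15={p3,p11,p33} V16={p5,p11,p24,p36} V23={p12,p23,p25} V24={p1,p22,p26} V25={p1,p23,p30} V26={p2,p22,p24} V34={p16,p17,p35} V35={p18,p23,p34} V36={p6,p34,p35} V45={p1,p10,p33} V46={p22,p28,p35} V56={p11,p27,p34}
  V123={p25} V126={p24} V134={p16} V145={p33} V156={p11} V235={p23} V245={p1} V246={p22} V346={p35} V356={p34}
C dims 6,15,10; δ0: rk_F7 6; δ1: rk_F7 9
Ȟ^0: (6−6)−0=0 ⇒ 0
Ȟ^1: (15−9)−6=0 ⇒ 0
Ȟ^2: (10−0)−9=1 ⇒ Z/7


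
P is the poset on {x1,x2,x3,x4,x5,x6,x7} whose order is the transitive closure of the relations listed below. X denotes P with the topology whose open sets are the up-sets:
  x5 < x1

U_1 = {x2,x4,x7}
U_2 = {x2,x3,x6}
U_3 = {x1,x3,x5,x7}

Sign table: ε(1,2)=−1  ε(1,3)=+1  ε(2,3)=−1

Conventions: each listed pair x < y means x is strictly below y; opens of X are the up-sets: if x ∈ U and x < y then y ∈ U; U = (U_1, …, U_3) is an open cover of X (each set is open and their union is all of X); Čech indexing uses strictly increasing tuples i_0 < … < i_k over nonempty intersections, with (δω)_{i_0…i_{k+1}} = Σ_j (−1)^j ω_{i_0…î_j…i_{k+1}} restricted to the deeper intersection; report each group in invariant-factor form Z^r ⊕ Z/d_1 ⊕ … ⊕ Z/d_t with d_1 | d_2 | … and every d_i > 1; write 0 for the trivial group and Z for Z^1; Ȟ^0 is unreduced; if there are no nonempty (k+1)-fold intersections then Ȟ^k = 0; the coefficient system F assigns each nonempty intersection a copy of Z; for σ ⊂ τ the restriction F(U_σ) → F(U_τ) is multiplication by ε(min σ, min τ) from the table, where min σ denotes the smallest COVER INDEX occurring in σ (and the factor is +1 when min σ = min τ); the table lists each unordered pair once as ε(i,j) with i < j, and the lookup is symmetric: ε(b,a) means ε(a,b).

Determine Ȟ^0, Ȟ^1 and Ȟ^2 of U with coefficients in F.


nonempty overlaps:
  U12={x2} U13={x7} U23={x3}
C dims 3,3; δ0: rk 2, SNF 1^2
degree 0: 3−2−0 = 1 → Ȟ^0 ≅ Z
degree 1: 3−0−2 = 1 → Ȟ^1 ≅ Z
degree 2: 0−0−0 = 0 → Ȟ^2 ≅ 0

Ȟ^0(U;F) ≅ Z, Ȟ^1(U;F) ≅ Z and Ȟ^2(U;F) ≅ 0


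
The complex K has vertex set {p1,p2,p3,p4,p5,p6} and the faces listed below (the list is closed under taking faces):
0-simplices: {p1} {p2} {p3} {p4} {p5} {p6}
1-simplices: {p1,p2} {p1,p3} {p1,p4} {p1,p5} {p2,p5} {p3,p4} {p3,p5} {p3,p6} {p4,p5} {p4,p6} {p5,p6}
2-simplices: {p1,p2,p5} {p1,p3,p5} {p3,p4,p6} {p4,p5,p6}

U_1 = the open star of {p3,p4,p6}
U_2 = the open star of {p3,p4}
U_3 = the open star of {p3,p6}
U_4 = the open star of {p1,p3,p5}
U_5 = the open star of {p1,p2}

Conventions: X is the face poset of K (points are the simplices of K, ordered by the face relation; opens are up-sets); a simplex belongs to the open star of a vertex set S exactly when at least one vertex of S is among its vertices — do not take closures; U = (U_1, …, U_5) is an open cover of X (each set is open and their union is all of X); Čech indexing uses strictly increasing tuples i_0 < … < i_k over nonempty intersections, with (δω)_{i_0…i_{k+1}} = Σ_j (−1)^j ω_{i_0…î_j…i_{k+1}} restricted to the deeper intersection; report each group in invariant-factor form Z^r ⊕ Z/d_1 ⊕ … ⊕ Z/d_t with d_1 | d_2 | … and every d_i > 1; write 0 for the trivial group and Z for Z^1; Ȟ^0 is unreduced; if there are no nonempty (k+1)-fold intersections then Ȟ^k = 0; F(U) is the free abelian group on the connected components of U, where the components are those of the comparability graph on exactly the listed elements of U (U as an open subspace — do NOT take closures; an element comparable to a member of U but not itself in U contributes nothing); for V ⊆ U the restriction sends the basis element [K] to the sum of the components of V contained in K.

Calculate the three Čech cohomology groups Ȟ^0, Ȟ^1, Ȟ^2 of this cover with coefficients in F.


nerve simplices:
  U1={{p3},{p4},{p6},{p1,p3},{p1,p4},{p3,p4},{p3,p5},{p3,p6},{p4,p5},{p4,p6},{p5,p6},{p1,p3,p5},{p3,p4,p6},{p4,p5,p6}} U2={{p3},{p4},{p1,p3},{p1,p4},{p3,p4},{p3,p5},{p3,p6},{p4,p5},{p4,p6},{p1,p3,p5},{p3,p4,p6},{p4,p5,p6}} U3={{p3},{p6},{p1,p3},{p3,p4},{p3,p5},{p3,p6},{p4,p6},{p5,p6},{p1,p3,p5},{p3,p4,p6},{p4,p5,p6}} U4={{p1},{p3},{p5},{p1,p2},{p1,p3},{p1,p4},{p1,p5},{p2,p5},{p3,p4},{p3,p5},{p3,p6},{p4,p5},{p5,p6},{p1,p2,p5},{p1,p3,p5},{p3,p4,p6},{p4,p5,p6}} U5={{p1},{p2},{p1,p2},{p1,p3},{p1,p4},{p1,p5},{p2,p5},{p1,p2,p5},{p1,p3,p5}}
  U12={{p3},{p4},{p1,p3},{p1,p4},{p3,p4},{p3,p5},{p3,p6},{p4,p5},{p4,p6},{p1,p3,p5},{p3,p4,p6},{p4,p5,p6}} U13={{p3},{p6},{p1,p3},{p3,p4},{p3,p5},{p3,p6},{p4,p6},{p5,p6},{p1,p3,p5},{p3,p4,p6},{p4,p5,p6}} U14={{p3},{p1,p3},{p1,p4},{p3,p4},{p3,p5},{p3,p6},{p4,p5},{p5,p6},{p1,p3,p5},{p3,p4,p6},{p4,p5,p6}} U15={{p1,p3},{p1,p4},{p1,p3,p5}} U23={{p3},{p1,p3},{p3,p4},{p3,p5},{p3,p6},{p4,p6},{p1,p3,p5},{p3,p4,p6},{p4,p5,p6}} U24={{p3},{p1,p3},{p1,p4},{p3,p4},{p3,p5},{p3,p6},{p4,p5},{p1,p3,p5},{p3,p4,p6},{p4,p5,p6}} U25={{p1,p3},{p1,p4},{p1,p3,p5}} U34={{p3},{p1,p3},{p3,p4},{p3,p5},{p3,p6},{p5,p6},{p1,p3,p5},{p3,p4,p6},{p4,p5,p6}} U35={{p1,p3},{p1,p3,p5}} U45={{p1},{p1,p2},{p1,p3},{p1,p4},{p1,p5},{p2,p5},{p1,p2,p5},{p1,p3,p5}}
  U123={{p3},{p1,p3},{p3,p4},{p3,p5},{p3,p6},{p4,p6},{p1,p3,p5},{p3,p4,p6},{p4,p5,p6}} U124={{p3},{p1,p3},{p1,p4},{p3,p4},{p3,p5},{p3,p6},{p4,p5},{p1,p3,p5},{p3,p4,p6},{p4,p5,p6}} U125={{p1,p3},{p1,p4},{p1,p3,p5}} U134={{p3},{p1,p3},{p3,p4},{p3,p5},{p3,p6},{p5,p6},{p1,p3,p5},{p3,p4,p6},{p4,p5,p6}} U135={{p1,p3},{p1,p3,p5}} U145={{p1,p3},{p1,p4},{p1,p3,p5}} U234={{p3},{p1,p3},{p3,p4},{p3,p5},{p3,p6},{p1,p3,p5},{p3,p4,p6},{p4,p5,p6}} U235={{p1,p3},{p1,p3,p5}} U245={{p1,p3},{p1,p4},{p1,p3,p5}} U345={{p1,p3},{p1,p3,p5}}
  U1234={{p3},{p1,p3},{p3,p4},{p3,p5},{p3,p6},{p1,p3,p5},{p3,p4,p6},{p4,p5,p6}} U1235={{p1,p3},{p1,p3,p5}} U1245={{p1,p3},{p1,p4},{p1,p3,p5}} U1345={{p1,p3},{p1,p3,p5}} U2345={{p1,p3},{p1,p3,p5}}
  U12345={{p1,p3},{p1,p3,p5}}
components per intersection:
  U1: {{p3},{p4},{p6},{p1,p3},{p1,p4},{p3,p4},{p3,p5},{p3,p6},{p4,p5},{p4,p6},{p5,p6},{p1,p3,p5},{p3,p4,p6},{p4,p5,p6}}
  U2: {{p3},{p4},{p1,p3},{p1,p4},{p3,p4},{p3,p5},{p3,p6},{p4,p5},{p4,p6},{p1,p3,p5},{p3,p4,p6},{p4,p5,p6}}
  U3: {{p3},{p6},{p1,p3},{p3,p4},{p3,p5},{p3,p6},{p4,p6},{p5,p6},{p1,p3,p5},{p3,p4,p6},{p4,p5,p6}}
  U4: {{p1},{p3},{p5},{p1,p2},{p1,p3},{p1,p4},{p1,p5},{p2,p5},{p3,p4},{p3,p5},{p3,p6},{p4,p5},{p5,p6},{p1,p2,p5},{p1,p3,p5},{p3,p4,p6},{p4,p5,p6}}
  U5: {{p1},{p2},{p1,p2},{p1,p3},{p1,p4},{p1,p5},{p2,p5},{p1,p2,p5},{p1,p3,p5}}
  U12: {{p3},{p4},{p1,p3},{p1,p4},{p3,p4},{p3,p5},{p3,p6},{p4,p5},{p4,p6},{p1,p3,p5},{p3,p4,p6},{p4,p5,p6}}
  U13: {{p3},{p6},{p1,p3},{p3,p4},{p3,p5},{p3,p6},{p4,p6},{p5,p6},{p1,p3,p5},{p3,p4,p6},{p4,p5,p6}}
  U14: {{p3},{p1,p3},{p3,p4},{p3,p5},{p3,p6},{p1,p3,p5},{p3,p4,p6}} {{p1,p4}} {{p4,p5},{p5,p6},{p4,p5,p6}}
  U15: {{p1,p3},{p1,p3,p5}} {{p1,p4}}
  U23: {{p3},{p1,p3},{p3,p4},{p3,p5},{p3,p6},{p4,p6},{p1,p3,p5},{p3,p4,p6},{p4,p5,p6}}
  U24: {{p3},{p1,p3},{p3,p4},{p3,p5},{p3,p6},{p1,p3,p5},{p3,p4,p6}} {{p1,p4}} {{p4,p5},{p4,p5,p6}}
  U25: {{p1,p3},{p1,p3,p5}} {{p1,p4}}
  U34: {{p3},{p1,p3},{p3,p4},{p3,p5},{p3,p6},{p1,p3,p5},{p3,p4,p6}} {{p5,p6},{p4,p5,p6}}
  U35: {{p1,p3},{p1,p3,p5}}
  U45: {{p1},{p1,p2},{p1,p3},{p1,p4},{p1,p5},{p2,p5},{p1,p2,p5},{p1,p3,p5}}
  U123: {{p3},{p1,p3},{p3,p4},{p3,p5},{p3,p6},{p4,p6},{p1,p3,p5},{p3,p4,p6},{p4,p5,p6}}
  U124: {{p3},{p1,p3},{p3,p4},{p3,p5},{p3,p6},{p1,p3,p5},{p3,p4,p6}} {{p1,p4}} {{p4,p5},{p4,p5,p6}}
  U125: {{p1,p3},{p1,p3,p5}} {{p1,p4}}
  U134: {{p3},{p1,p3},{p3,p4},{p3,p5},{p3,p6},{p1,p3,p5},{p3,p4,p6}} {{p5,p6},{p4,p5,p6}}
  U135: {{p1,p3},{p1,p3,p5}}
  U145: {{p1,p3},{p1,p3,p5}} {{p1,p4}}
  U234: {{p3},{p1,p3},{p3,p4},{p3,p5},{p3,p6},{p1,p3,p5},{p3,p4,p6}} {{p4,p5,p6}}
  U235: {{p1,p3},{p1,p3,p5}}
  U245: {{p1,p3},{p1,p3,p5}} {{p1,p4}}
  U345: {{p1,p3},{p1,p3,p5}}
  U1234: {{p3},{p1,p3},{p3,p4},{p3,p5},{p3,p6},{p1,p3,p5},{p3,p4,p6}} {{p4,p5,p6}}
  U1235: {{p1,p3},{p1,p3,p5}}
  U1245: {{p1,p3},{p1,p3,p5}} {{p1,p4}}
  U1345: {{p1,p3},{p1,p3,p5}}
  U2345: {{p1,p3},{p1,p3,p5}}
  U12345: {{p1,p3},{p1,p3,p5}}
C dims 5,17,17,7; δ0: rk 4, SNF 1^4; δ1: rk 11, SNF 1^11; δ2: rk 6, SNF 1^6
degree 0: 5−4−0 = 1 → Ȟ^0 ≅ Z
degree 1: 17−11−4 = 2 → Ȟ^1 ≅ Z^2
degree 2: 17−6−11 = 0 → Ȟ^2 ≅ 0

Ȟ^0 = Z, Ȟ^1 = Z^2, Ȟ^2 = 0


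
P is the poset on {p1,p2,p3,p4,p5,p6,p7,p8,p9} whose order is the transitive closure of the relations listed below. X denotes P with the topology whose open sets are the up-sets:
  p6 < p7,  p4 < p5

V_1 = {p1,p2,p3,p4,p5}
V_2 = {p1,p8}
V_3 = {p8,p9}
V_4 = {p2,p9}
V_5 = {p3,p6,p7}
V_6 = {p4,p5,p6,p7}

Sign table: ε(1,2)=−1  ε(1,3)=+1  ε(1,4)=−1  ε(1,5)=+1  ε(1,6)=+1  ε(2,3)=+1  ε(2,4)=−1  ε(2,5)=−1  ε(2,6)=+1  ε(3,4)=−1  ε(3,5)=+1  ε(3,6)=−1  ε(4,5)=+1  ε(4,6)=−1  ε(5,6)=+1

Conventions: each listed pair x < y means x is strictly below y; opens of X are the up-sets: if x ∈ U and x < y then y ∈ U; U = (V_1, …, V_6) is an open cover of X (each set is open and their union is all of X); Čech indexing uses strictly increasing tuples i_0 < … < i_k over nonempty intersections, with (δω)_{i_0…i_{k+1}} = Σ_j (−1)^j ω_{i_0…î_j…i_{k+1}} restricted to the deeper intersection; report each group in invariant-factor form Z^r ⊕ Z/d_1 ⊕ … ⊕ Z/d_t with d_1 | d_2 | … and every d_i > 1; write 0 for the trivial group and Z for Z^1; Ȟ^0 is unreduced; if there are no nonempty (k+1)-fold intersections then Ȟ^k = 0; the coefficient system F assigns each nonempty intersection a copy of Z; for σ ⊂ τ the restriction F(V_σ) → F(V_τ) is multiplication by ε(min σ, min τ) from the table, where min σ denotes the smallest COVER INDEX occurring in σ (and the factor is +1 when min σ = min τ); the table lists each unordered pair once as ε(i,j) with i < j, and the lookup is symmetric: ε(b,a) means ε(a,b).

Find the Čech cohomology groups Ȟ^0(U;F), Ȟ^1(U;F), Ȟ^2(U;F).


Ȟ^0 ≅ 0, Ȟ^1 ≅ Z ⊕ Z/2, Ȟ^2 ≅ 0

cover nerve:
  V12={p1} V14={p2} V15={p3} V16={p4,p5} V23={p8} V34={p9} V56={p6,p7}
C dims 6,7; δ0: rk 6, SNF 1^5·2
Ȟ^0: (6−6)−0=0 ⇒ 0
Ȟ^1: (7−0)−6=1 plus torsion [2] ⇒ Z ⊕ Z/2
Ȟ^2: (0−0)−0=0 ⇒ 0


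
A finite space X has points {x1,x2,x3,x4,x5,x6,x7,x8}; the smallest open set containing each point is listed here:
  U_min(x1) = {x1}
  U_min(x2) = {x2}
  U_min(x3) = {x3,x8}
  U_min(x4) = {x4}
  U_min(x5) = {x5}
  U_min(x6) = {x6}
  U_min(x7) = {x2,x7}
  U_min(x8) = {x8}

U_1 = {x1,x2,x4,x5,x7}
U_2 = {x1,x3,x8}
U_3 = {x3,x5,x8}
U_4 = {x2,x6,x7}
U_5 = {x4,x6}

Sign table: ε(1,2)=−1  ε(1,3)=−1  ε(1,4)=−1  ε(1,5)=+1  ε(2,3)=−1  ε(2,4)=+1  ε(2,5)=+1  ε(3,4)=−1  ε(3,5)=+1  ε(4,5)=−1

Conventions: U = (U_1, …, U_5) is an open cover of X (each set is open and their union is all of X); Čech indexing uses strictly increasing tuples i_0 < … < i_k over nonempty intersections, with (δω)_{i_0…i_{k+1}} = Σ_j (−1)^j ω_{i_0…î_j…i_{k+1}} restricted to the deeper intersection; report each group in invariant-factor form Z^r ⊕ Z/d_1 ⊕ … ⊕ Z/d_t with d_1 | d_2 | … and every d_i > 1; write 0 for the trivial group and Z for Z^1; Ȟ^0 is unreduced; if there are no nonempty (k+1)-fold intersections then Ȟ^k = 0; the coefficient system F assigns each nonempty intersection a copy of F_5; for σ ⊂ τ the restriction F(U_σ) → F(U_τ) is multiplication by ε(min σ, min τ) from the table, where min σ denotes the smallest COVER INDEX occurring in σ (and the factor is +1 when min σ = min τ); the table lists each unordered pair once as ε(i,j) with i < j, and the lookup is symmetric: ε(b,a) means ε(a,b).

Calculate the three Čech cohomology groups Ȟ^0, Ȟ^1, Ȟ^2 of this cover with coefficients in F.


nerve of the cover:
  U12={x1} U13={x5} U14={x2,x7} U15={x4} U23={x3,x8} U45={x6}
C dims 5,6; δ0: rk_F5 5
Ȟ^0 = (5 − 5) − 0 = 0, so Ȟ^0 ≅ 0
Ȟ^1 = (6 − 0) − 5 = 1, so Ȟ^1 ≅ Z/5
Ȟ^2 = (0 − 0) − 0 = 0, so Ȟ^2 ≅ 0

Ȟ^0 = 0; Ȟ^1 = Z/5; Ȟ^2 = 0


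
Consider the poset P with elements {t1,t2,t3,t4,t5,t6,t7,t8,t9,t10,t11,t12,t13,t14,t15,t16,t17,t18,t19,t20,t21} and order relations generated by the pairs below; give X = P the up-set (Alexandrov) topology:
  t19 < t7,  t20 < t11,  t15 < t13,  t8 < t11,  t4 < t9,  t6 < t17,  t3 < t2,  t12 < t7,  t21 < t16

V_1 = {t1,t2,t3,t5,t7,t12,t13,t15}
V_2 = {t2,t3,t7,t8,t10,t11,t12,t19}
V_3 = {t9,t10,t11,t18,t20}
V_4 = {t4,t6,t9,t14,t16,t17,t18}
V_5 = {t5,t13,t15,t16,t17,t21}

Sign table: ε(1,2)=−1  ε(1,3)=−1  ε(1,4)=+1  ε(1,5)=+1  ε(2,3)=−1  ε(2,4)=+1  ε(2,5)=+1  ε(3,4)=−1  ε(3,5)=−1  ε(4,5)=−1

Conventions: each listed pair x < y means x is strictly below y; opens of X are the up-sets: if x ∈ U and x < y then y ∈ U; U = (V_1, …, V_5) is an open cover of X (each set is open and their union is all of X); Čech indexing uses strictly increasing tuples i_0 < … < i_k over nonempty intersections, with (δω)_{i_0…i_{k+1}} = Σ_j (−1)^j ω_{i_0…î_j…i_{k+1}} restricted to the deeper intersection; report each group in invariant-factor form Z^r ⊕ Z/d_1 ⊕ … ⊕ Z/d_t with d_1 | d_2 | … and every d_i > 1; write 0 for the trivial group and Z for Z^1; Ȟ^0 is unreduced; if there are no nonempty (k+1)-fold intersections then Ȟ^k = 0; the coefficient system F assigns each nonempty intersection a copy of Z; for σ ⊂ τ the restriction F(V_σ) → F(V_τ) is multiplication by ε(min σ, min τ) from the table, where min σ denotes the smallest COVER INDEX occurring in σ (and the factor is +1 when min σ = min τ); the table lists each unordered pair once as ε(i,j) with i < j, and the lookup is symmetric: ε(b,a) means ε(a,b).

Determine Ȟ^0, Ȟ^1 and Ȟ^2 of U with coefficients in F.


Ȟ^0 ≅ Z; Ȟ^1 ≅ Z; Ȟ^2 ≅ 0

nerve of the cover:
  V12={t2,t3,t7,t12} V15={t5,t13,t15} V23={t10,t11} V34={t9,t18} V45={t16,t17}
C dims 5,5; δ0: rk 4, SNF 1^4
Ȟ^0 = (5 − 4) − 0 = 1, so Ȟ^0 ≅ Z
Ȟ^1 = (5 − 0) − 4 = 1, so Ȟ^1 ≅ Z
Ȟ^2 = (0 − 0) − 0 = 0, so Ȟ^2 ≅ 0


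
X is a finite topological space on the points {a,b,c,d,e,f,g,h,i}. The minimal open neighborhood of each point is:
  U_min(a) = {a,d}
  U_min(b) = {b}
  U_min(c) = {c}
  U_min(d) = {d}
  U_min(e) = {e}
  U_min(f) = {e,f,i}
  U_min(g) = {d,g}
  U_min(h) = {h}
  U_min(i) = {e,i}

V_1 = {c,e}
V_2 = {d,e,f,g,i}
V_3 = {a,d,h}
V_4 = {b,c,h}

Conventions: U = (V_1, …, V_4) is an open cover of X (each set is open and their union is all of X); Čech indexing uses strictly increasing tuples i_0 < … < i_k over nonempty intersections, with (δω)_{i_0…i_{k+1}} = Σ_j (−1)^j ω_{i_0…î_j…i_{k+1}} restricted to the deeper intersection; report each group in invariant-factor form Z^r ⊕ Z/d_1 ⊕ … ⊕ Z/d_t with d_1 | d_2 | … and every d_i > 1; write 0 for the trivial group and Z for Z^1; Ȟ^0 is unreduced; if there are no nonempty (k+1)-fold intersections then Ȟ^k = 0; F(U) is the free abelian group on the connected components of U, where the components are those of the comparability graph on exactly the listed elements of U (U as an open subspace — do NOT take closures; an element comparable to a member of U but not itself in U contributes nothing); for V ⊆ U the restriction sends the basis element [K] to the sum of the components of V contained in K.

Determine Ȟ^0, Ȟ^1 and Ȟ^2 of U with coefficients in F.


Ȟ^0(U;F) ≅ Z^5; Ȟ^1(U;F) ≅ 0; Ȟ^2(U;F) ≅ 0

nerve of the cover:
  V12={e} V14={c} V23={d} V34={h}
components per intersection:
  V1: {c} {e}
  V2: {d,g} {e,f,i}
  V3: {a,d} {h}
  V4: {b} {c} {h}
  V12: {e}
  V14: {c}
  V23: {d}
  V34: {h}
C dims 9,4; δ0: rk 4, SNF 1^4
Ȟ^0 = (9 − 4) − 0 = 5, so Ȟ^0 ≅ Z^5
Ȟ^1 = (4 − 0) − 4 = 0, so Ȟ^1 ≅ 0
Ȟ^2 = (0 − 0) − 0 = 0, so Ȟ^2 ≅ 0


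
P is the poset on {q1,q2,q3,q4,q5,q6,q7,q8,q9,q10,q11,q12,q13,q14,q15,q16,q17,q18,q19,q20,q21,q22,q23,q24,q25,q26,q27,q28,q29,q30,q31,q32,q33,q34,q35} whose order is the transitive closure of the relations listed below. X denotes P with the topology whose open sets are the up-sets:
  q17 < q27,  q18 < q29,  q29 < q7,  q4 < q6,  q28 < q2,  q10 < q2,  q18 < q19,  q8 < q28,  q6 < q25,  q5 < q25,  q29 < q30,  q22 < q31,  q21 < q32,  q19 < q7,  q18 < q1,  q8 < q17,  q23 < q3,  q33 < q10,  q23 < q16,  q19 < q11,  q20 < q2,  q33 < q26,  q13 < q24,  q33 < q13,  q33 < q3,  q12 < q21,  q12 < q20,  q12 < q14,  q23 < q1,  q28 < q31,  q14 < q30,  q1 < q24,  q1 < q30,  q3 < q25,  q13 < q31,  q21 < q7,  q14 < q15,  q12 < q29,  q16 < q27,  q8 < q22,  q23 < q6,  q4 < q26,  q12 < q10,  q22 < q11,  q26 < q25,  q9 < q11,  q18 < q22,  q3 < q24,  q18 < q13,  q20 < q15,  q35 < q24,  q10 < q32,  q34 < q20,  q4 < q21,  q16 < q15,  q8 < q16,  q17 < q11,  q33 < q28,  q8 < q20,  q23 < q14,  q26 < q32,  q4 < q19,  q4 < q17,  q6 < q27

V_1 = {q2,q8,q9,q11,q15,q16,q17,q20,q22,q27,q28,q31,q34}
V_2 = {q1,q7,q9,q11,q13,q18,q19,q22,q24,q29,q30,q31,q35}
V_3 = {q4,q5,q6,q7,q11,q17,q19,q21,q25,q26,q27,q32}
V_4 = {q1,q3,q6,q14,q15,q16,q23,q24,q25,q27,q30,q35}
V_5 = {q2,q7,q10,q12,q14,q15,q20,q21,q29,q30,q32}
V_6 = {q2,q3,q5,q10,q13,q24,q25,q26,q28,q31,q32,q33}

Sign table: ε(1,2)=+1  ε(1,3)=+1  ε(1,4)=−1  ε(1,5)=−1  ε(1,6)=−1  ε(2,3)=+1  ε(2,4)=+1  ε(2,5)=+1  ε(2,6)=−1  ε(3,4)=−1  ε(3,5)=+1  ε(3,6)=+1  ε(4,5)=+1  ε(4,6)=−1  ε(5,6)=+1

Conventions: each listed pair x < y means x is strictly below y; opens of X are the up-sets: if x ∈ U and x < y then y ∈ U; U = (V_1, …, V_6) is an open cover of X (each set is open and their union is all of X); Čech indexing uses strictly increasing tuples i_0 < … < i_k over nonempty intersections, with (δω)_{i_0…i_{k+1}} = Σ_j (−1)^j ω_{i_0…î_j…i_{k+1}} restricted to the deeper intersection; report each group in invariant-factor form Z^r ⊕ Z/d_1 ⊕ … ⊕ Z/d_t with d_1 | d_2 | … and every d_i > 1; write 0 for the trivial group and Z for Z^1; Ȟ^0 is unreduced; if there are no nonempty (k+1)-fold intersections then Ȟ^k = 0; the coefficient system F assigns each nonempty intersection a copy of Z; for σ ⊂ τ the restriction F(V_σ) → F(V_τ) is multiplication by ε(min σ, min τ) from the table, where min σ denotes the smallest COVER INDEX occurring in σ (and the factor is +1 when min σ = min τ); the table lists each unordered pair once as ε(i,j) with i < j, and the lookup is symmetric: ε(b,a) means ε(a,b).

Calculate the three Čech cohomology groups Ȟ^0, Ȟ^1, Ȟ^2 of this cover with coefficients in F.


nonempty intersections:
  V12={q9,q11,q22,q31} V13={q11,q17,q27} V14={q15,q16,q27} V15={q2,q15,q20} V16={q2,q28,q31} V23={q7,q11,q19} V24={q1,q24,q30,q35} V25={q7,q29,q30} V26={q13,q24,q31} V34={q6,q25,q27} V35={q7,q21,q32} V36={q5,q25,q26,q32} V45={q14,q15,q30} V46={q3,q24,q25} V56={q2,q10,q32}
  V123={q11} V126={q31} V134={q27} V145={q15} V156={q2} V235={q7} V245={q30} V246={q24} V346={q25} V356={q32}
C dims 6,15,10; δ0: rk 6, SNF 1^5·2; δ1: rk 9, SNF 1^9
Ȟ^0: (6−6)−0=0 ⇒ 0
Ȟ^1: (15−9)−6=0 plus torsion [2] ⇒ Z/2
Ȟ^2: (10−0)−9=1 ⇒ Z

Ȟ^0 = 0, Ȟ^1 = Z/2 and Ȟ^2 = Z
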